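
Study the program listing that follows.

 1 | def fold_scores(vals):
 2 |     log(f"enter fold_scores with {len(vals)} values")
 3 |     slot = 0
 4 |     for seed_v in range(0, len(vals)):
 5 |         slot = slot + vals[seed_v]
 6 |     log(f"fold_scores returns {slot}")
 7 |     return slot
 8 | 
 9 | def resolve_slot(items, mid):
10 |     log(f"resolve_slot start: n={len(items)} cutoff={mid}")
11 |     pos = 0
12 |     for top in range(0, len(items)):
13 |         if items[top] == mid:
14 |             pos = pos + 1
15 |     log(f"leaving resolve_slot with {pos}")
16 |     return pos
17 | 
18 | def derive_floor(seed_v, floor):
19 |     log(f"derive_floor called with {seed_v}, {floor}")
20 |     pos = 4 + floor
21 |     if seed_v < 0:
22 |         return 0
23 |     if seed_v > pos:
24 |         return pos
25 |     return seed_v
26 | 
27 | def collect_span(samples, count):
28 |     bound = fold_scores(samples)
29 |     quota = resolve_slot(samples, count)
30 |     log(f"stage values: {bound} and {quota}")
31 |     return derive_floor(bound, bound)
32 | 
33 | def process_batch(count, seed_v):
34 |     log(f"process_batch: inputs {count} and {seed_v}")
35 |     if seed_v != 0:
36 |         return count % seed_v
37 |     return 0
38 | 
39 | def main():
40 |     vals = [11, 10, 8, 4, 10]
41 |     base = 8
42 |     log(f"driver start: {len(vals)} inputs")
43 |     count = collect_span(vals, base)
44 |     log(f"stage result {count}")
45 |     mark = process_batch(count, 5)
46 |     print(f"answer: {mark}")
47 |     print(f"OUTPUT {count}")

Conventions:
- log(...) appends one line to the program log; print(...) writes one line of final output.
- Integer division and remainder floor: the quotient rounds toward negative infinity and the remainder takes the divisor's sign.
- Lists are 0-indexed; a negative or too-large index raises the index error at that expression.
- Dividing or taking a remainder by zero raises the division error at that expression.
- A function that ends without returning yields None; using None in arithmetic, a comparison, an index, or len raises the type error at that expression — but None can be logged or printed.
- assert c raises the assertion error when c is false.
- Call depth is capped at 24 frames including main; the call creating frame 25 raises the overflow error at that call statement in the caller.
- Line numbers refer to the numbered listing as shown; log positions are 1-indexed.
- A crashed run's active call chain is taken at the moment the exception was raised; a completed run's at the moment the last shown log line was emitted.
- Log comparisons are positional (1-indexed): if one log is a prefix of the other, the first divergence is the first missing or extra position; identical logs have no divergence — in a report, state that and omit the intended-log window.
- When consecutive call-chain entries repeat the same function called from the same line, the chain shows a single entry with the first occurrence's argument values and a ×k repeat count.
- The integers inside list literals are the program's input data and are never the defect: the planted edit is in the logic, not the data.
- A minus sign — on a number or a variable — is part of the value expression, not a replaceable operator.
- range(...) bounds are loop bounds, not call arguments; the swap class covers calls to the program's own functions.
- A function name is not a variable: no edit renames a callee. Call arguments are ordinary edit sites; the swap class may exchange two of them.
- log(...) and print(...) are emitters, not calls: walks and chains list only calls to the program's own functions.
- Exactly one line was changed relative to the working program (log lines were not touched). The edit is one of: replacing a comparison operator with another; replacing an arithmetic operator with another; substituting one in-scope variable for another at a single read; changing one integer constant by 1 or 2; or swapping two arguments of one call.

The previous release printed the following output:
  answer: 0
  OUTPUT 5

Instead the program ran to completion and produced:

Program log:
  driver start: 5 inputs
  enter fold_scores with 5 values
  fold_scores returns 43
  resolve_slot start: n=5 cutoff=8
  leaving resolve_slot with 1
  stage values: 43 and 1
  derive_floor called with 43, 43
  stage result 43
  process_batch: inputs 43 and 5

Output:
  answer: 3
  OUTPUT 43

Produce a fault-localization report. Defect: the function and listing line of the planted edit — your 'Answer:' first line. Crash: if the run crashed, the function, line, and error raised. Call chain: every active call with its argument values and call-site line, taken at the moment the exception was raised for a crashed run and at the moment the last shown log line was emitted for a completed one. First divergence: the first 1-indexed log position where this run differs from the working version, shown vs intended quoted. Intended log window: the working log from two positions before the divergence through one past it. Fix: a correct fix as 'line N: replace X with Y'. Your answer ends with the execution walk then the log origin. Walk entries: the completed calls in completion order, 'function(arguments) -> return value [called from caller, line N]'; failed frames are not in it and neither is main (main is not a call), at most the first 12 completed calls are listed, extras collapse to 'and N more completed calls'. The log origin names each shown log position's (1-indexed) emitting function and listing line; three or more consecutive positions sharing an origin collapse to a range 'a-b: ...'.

Answer: the defect is in collect_span at line 31.
The tell: The earliest visible damage is log position 7 — 'derive_floor called with 43, 43' rather than the intended 'derive_floor called with 43, 1'.
Call chain: main -> process_batch(43, 5) (called at line 45).
First divergence: position 7; shown 'derive_floor called with 43, 43' vs intended 'derive_floor called with 43, 1'.
Intended log window:
  5: leaving resolve_slot with 1
  6: stage values: 43 and 1
  7: derive_floor called with 43, 1
  8: stage result 5
Execution walk:
  fold_scores([11, 10, 8, 4, 10]) -> 43  [called from collect_span, line 28]
  resolve_slot([11, 10, 8, 4, 10], 8) -> 1  [called from collect_span, line 29]
  derive_floor(43, 43) -> 43  [called from collect_span, line 31]
  collect_span([11, 10, 8, 4, 10], 8) -> 43  [called from main, line 43]
  process_batch(43, 5) -> 3  [called from main, line 45]
Log origin:
  1 — main, line 42
  2 — fold_scores, line 2
  3 — fold_scores, line 6
  4 — resolve_slot, line 10
  5 — resolve_slot, line 15
  6 — collect_span, line 30
  7 — derive_floor, line 19
  8 — main, line 44
  9 — process_batch, line 34
A correct fix: line 31: replace `derive_floor(bound, bound)` with `derive_floor(bound, quota)`.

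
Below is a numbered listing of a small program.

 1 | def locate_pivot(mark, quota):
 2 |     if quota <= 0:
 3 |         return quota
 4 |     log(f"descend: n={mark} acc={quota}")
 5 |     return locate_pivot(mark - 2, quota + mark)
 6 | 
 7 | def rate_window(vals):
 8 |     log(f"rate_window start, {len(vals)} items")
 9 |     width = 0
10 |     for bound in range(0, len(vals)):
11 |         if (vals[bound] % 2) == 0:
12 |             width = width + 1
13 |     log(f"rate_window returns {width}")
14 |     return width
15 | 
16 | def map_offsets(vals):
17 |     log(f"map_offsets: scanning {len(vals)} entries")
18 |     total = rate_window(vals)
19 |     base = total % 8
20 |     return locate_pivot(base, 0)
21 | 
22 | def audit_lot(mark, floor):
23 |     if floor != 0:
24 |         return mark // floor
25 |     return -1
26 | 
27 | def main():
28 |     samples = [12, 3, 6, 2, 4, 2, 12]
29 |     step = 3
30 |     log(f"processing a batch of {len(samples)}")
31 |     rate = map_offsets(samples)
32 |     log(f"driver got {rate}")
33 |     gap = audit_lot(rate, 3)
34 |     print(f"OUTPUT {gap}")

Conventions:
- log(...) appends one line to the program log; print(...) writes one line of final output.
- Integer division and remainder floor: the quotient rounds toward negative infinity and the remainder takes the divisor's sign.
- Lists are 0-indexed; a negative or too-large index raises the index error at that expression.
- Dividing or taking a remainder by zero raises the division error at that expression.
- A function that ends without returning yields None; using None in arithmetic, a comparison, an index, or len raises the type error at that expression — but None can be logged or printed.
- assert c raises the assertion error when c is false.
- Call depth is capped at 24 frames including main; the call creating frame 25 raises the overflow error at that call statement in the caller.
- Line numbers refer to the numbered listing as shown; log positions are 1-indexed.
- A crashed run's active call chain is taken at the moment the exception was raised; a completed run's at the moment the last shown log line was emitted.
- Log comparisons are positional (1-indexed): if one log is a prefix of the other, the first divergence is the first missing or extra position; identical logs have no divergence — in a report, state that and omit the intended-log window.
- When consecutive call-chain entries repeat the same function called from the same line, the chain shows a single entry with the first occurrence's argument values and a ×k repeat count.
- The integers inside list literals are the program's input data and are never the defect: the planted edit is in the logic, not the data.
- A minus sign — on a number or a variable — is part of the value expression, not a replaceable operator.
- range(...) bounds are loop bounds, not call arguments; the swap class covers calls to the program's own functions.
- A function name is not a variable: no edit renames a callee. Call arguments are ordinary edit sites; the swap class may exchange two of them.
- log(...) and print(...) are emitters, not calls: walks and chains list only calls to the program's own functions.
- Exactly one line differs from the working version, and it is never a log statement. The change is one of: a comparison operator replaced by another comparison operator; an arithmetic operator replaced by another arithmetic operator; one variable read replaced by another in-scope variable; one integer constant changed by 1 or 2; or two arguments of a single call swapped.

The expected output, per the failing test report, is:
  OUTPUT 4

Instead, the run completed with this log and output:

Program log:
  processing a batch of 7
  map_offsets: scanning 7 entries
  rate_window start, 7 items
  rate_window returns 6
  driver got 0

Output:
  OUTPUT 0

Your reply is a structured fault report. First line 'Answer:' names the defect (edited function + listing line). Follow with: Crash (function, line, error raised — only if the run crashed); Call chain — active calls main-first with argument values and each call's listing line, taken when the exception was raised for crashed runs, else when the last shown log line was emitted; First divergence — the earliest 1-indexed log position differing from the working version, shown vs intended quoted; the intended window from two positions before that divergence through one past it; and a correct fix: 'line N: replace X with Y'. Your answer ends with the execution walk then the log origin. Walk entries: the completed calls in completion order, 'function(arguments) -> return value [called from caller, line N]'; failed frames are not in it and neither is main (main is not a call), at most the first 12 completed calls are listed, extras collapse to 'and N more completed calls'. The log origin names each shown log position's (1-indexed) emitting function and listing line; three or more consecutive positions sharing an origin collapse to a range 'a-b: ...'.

Answer: the defect is in locate_pivot at line 2.
Key observation: The log first diverges at position 5: the faulty run prints 'driver got 0' where the working version prints 'descend: n=6 acc=0'.
Call chain: main.
First divergence: at position 5 the run shows 'driver got 0' where the working version logs 'descend: n=6 acc=0'.
Intended log window:
  3: rate_window start, 7 items
  4: rate_window returns 6
  5: descend: n=6 acc=0
  6: descend: n=4 acc=6
Execution walk:
  rate_window([12, 3, 6, 2, 4, 2, 12]) -> 6  [called from map_offsets, line 18]
  locate_pivot(6, 0) -> 0  [called from map_offsets, line 20]
  map_offsets([12, 3, 6, 2, 4, 2, 12]) -> 0  [called from main, line 31]
  audit_lot(0, 3) -> 0  [called from main, line 33]
Log line origins:
  1 — main, line 30
  2 — map_offsets, line 17
  3 — rate_window, line 8
  4 — rate_window, line 13
  5 — main, line 32
A correct fix: line 2: replace `quota` with `mark`.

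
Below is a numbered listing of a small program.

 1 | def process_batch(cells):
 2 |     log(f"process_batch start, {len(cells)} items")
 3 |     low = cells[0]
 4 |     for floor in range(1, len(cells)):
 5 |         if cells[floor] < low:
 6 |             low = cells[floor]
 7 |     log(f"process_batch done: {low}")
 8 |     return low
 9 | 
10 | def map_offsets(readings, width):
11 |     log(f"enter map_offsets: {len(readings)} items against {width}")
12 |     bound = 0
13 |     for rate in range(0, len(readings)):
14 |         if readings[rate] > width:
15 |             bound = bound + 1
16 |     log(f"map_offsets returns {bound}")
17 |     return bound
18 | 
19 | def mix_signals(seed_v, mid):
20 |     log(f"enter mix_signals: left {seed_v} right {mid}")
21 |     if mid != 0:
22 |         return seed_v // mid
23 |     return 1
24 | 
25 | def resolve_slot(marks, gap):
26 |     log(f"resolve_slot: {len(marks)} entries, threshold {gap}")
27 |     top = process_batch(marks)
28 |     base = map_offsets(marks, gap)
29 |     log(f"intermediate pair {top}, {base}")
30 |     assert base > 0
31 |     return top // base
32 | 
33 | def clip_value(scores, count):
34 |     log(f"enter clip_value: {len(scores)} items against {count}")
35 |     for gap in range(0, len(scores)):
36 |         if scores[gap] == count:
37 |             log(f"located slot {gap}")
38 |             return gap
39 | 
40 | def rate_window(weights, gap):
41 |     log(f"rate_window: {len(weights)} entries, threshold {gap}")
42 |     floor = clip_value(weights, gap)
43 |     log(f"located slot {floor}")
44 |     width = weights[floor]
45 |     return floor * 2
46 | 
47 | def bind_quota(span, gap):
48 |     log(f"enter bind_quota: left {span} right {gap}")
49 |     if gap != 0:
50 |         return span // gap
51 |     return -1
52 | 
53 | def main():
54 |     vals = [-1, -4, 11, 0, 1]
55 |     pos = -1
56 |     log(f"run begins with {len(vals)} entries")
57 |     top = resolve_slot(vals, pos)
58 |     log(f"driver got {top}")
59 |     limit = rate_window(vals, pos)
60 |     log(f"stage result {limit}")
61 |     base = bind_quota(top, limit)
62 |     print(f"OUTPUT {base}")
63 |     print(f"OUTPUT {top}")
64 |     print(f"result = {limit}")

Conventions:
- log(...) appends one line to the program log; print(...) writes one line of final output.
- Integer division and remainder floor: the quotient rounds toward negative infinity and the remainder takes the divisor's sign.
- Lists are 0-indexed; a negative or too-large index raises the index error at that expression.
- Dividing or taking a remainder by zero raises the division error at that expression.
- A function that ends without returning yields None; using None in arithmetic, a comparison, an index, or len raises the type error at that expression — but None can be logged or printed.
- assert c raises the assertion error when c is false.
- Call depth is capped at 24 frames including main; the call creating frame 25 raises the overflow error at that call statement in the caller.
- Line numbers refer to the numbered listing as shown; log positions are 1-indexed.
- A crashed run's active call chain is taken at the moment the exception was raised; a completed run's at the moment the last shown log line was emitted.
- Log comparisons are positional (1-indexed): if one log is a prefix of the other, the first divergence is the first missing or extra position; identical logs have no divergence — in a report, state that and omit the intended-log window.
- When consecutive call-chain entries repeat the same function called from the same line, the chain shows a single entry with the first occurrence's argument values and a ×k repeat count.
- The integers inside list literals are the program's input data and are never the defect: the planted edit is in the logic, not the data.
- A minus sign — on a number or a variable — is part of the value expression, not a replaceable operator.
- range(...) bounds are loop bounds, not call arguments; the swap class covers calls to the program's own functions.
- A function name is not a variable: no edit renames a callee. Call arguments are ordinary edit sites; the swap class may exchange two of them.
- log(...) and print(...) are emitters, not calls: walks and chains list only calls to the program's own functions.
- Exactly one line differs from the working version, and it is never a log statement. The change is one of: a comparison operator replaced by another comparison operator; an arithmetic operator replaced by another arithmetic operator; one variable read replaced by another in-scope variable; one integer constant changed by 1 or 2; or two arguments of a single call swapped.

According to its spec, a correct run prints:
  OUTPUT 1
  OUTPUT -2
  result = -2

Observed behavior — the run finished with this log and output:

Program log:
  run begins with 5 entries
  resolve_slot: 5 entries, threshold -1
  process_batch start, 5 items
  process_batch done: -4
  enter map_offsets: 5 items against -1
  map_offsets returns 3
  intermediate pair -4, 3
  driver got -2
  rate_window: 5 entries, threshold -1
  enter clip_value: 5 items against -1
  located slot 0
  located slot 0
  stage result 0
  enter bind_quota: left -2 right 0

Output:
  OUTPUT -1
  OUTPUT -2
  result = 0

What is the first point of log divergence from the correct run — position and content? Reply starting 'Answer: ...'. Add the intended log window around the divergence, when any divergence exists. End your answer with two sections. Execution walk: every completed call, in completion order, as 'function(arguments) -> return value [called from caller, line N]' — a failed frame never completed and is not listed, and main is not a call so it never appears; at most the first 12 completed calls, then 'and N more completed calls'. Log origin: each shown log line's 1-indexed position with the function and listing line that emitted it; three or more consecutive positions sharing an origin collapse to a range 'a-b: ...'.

Answer: position 13 — the shown line 'stage result 0' should read 'stage result -2'.
Intended log window:
  11: located slot 0
  12: located slot 0
  13: stage result -2
  14: enter bind_quota: left -2 right -2
Execution walk:
  process_batch([-1, -4, 11, 0, 1]) -> -4  [called from resolve_slot, line 27]
  map_offsets([-1, -4, 11, 0, 1], -1) -> 3  [called from resolve_slot, line 28]
  resolve_slot([-1, -4, 11, 0, 1], -1) -> -2  [called from main, line 57]
  clip_value([-1, -4, 11, 0, 1], -1) -> 0  [called from rate_window, line 42]
  rate_window([-1, -4, 11, 0, 1], -1) -> 0  [called from main, line 59]
  bind_quota(-2, 0) -> -1  [called from main, line 61]
Origin of each log line:
  1: logged in main at line 56
  2: logged in resolve_slot at line 26
  3: logged in process_batch at line 2
  4: logged in process_batch at line 7
  5: logged in map_offsets at line 11
  6: logged in map_offsets at line 16
  7: logged in resolve_slot at line 29
  8: logged in main at line 58
  9: logged in rate_window at line 41
  10: logged in clip_value at line 34
  11: logged in clip_value at line 37
  12: logged in rate_window at line 43
  13: logged in main at line 60
  14: logged in bind_quota at line 48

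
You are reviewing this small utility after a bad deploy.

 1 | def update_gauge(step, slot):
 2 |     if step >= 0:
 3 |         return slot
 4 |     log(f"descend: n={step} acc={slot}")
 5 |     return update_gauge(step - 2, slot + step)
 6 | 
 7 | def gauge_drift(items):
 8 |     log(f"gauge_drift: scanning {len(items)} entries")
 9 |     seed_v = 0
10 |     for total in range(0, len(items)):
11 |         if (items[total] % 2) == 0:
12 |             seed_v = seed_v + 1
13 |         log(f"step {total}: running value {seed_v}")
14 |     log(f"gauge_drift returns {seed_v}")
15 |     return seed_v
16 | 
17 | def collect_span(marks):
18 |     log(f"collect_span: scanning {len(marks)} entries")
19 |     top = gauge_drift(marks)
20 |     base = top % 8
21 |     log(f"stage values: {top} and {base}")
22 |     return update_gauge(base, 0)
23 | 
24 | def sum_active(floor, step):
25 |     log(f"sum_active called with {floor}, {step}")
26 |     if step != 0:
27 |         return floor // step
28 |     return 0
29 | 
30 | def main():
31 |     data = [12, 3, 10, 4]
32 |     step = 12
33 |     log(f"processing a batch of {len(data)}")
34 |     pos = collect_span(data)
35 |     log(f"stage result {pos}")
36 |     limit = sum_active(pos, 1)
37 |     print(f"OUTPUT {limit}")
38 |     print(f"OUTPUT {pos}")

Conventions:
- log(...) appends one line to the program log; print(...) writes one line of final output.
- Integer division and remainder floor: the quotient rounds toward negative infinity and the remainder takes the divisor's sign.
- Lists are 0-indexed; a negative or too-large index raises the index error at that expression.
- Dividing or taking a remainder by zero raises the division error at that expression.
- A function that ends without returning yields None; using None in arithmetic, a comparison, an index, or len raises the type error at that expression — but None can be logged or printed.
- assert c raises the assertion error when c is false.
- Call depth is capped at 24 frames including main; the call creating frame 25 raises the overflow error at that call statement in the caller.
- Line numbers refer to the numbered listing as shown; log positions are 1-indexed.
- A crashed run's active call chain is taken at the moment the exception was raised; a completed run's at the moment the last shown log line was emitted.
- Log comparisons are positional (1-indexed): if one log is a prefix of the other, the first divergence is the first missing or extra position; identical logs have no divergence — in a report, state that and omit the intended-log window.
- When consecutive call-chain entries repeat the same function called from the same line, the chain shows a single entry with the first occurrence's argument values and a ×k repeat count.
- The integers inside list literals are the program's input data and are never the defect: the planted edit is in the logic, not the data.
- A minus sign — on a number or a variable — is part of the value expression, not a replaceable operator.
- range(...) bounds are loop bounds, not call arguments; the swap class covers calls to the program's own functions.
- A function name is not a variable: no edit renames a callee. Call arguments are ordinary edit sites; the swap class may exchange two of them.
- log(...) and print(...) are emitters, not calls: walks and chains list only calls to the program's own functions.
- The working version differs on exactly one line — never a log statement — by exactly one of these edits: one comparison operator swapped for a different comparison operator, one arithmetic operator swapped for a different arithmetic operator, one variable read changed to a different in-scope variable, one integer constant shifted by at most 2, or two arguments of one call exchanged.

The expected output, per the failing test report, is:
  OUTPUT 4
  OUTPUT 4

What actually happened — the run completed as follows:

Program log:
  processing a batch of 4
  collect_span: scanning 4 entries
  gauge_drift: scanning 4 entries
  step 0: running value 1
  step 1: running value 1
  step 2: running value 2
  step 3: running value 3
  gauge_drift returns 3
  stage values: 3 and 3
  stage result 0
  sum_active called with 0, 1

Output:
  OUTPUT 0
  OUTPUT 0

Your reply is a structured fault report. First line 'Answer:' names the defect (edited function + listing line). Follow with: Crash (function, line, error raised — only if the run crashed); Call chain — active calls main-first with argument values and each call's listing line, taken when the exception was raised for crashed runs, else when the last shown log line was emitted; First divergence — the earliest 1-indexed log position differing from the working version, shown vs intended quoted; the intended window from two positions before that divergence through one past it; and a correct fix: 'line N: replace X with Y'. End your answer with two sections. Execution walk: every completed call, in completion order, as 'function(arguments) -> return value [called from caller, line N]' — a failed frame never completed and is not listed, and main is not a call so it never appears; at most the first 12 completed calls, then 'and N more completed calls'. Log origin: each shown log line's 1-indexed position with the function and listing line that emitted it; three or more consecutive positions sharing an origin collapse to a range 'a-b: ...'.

Answer: the defect is in update_gauge at line 2.
Core observation: The earliest visible damage is log position 10 — 'stage result 0' rather than the intended 'descend: n=3 acc=0'.
Call chain: main -> sum_active(0, 1) (called at line 36).
First divergence: position 10; shown 'stage result 0' vs intended 'descend: n=3 acc=0'.
Intended log window:
  8: gauge_drift returns 3
  9: stage values: 3 and 3
  10: descend: n=3 acc=0
  11: descend: n=1 acc=3
Execution walk:
  gauge_drift([12, 3, 10, 4]) -> 3  [called from collect_span, line 19]
  update_gauge(3, 0) -> 0  [called from collect_span, line 22]
  collect_span([12, 3, 10, 4]) -> 0  [called from main, line 34]
  sum_active(0, 1) -> 0  [called from main, line 36]
Log line origins:
  1: logged in main at line 33
  2: logged in collect_span at line 18
  3: logged in gauge_drift at line 8
  4-7: logged in gauge_drift at line 13
  8: logged in gauge_drift at line 14
  9: logged in collect_span at line 21
  10: logged in main at line 35
  11: logged in sum_active at line 25
A correct fix: line 2: replace `>=` with `<=`.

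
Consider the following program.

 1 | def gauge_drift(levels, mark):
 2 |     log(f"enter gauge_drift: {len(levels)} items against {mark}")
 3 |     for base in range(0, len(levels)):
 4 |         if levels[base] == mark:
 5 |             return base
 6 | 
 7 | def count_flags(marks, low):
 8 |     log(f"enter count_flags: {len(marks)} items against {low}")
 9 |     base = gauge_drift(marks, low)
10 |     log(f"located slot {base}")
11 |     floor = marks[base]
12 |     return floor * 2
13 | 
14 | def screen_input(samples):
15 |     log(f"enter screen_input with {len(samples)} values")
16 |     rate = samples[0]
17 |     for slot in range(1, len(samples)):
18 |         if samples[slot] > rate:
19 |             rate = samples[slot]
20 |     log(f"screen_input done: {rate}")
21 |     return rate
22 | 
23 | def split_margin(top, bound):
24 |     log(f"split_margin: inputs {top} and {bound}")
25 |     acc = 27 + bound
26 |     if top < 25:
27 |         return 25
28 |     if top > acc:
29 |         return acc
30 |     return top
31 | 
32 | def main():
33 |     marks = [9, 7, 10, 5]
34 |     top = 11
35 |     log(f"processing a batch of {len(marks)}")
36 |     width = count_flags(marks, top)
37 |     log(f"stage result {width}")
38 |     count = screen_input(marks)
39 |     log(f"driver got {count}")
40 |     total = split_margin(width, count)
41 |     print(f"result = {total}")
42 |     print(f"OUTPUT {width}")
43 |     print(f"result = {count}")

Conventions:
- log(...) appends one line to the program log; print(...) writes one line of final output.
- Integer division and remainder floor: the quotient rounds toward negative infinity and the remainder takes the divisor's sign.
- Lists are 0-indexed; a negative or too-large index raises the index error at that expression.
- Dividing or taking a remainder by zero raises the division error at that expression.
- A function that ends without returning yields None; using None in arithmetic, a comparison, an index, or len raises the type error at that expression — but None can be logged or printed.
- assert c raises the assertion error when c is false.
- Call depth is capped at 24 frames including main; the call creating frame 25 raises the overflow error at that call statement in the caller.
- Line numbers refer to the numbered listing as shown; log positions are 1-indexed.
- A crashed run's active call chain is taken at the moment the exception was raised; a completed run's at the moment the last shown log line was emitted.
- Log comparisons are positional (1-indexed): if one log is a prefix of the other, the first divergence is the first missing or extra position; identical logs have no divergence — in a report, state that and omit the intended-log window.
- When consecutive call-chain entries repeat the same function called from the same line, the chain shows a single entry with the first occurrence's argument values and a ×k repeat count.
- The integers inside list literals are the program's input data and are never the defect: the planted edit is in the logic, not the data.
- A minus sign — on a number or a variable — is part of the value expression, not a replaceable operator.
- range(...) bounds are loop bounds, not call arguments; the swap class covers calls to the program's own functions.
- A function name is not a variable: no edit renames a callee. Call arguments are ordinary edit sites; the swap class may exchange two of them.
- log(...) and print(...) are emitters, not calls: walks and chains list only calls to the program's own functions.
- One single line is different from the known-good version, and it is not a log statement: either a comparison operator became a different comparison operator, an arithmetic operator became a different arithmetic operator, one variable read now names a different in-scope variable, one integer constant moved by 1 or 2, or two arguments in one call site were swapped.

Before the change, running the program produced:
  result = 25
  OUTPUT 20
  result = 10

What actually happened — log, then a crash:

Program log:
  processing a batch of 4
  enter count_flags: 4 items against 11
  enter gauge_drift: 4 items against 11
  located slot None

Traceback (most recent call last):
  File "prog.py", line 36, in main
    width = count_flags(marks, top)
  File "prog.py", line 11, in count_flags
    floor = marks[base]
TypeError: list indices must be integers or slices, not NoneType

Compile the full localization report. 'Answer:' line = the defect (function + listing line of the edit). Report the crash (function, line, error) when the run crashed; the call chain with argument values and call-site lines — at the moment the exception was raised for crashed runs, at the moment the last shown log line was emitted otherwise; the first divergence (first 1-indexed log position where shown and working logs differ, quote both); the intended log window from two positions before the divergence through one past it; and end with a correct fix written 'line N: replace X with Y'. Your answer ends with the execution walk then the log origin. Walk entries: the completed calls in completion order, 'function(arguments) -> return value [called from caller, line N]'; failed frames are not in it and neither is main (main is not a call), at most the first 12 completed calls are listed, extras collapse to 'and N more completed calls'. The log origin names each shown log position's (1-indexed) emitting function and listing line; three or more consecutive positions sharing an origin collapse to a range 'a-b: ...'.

Answer: the defect is in main at line 34.
Key observation: Position 2 is the first bad log line: 'enter count_flags: 4 items against 11' should read 'enter count_flags: 4 items against 10'.
Crash: count_flags, line 11, TypeError.
Call chain: main -> count_flags([9, 7, 10, 5], 11) (called at line 36).
First divergence: position 2 — the shown line 'enter count_flags: 4 items against 11' should read 'enter count_flags: 4 items against 10'.
Intended log window:
  1: processing a batch of 4
  2: enter count_flags: 4 items against 10
  3: enter gauge_drift: 4 items against 10
Execution walk:
  gauge_drift([9, 7, 10, 5], 11) -> None  [called from count_flags, line 9]
Origin of each log line:
  1: emitted by main (line 35)
  2: emitted by count_flags (line 8)
  3: emitted by gauge_drift (line 2)
  4: emitted by count_flags (line 10)
A correct fix: line 34: replace `11` with `10`.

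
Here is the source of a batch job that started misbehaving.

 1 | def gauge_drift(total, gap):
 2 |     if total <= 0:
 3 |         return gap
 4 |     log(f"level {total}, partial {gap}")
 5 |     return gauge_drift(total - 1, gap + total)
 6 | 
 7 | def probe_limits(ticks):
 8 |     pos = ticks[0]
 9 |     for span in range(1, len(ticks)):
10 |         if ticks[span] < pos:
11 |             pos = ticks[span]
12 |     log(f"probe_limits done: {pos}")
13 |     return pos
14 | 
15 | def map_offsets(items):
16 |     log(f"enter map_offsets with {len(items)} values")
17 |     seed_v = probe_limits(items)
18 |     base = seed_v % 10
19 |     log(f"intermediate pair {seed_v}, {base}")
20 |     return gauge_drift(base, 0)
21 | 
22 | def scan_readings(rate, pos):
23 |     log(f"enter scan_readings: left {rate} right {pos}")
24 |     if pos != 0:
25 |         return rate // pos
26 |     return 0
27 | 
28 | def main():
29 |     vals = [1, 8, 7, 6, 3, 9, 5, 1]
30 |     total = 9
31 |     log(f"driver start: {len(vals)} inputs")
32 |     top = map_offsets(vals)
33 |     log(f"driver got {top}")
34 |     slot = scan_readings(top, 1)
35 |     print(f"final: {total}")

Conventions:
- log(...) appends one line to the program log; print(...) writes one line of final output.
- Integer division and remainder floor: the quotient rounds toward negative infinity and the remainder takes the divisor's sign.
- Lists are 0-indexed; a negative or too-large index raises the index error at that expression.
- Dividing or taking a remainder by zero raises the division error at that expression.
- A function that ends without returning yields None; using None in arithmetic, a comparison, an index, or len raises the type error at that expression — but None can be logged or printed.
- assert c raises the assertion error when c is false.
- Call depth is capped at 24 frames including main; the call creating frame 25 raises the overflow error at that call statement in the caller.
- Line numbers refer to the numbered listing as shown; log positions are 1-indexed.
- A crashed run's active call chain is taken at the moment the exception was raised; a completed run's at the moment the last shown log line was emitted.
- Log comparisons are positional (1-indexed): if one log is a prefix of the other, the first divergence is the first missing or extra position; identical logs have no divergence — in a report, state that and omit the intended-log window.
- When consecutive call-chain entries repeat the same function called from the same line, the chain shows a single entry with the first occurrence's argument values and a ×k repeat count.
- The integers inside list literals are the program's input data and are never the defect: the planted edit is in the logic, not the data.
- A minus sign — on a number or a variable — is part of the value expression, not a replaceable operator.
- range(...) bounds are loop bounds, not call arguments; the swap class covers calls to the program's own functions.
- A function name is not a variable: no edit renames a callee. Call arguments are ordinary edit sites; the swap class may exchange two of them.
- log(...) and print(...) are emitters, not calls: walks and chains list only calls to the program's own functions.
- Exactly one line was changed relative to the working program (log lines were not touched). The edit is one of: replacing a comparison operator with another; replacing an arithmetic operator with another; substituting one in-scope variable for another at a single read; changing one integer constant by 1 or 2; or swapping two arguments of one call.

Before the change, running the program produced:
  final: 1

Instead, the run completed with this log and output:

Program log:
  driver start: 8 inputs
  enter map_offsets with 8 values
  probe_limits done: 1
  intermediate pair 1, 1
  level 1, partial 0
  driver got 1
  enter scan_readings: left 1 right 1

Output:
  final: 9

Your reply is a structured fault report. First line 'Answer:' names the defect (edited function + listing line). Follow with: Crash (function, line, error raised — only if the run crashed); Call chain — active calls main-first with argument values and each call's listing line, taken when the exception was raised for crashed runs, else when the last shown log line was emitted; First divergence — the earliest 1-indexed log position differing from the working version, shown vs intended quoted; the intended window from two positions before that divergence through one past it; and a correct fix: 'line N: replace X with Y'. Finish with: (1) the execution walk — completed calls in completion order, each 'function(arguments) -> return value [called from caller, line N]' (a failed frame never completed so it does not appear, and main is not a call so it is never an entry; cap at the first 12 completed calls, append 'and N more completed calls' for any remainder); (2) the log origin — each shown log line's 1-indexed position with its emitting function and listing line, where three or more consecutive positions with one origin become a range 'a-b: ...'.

Answer: the defect is in main at line 35.
Core observation: The logs agree in full; only the final output differs.
Call chain: main -> scan_readings(1, 1) (called at line 34).
First divergence: none (the log streams are identical).
Execution walk:
  probe_limits([1, 8, 7, 6, 3, 9, 5, 1]) -> 1  [called from map_offsets, line 17]
  gauge_drift(0, 1) -> 1  [called from gauge_drift, line 5]
  gauge_drift(1, 0) -> 1  [called from map_offsets, line 20]
  map_offsets([1, 8, 7, 6, 3, 9, 5, 1]) -> 1  [called from main, line 32]
  scan_readings(1, 1) -> 1  [called from main, line 34]
Log line origins:
  1: emitted by main (line 31)
  2: emitted by map_offsets (line 16)
  3: emitted by probe_limits (line 12)
  4: emitted by map_offsets (line 19)
  5: emitted by gauge_drift (line 4)
  6: emitted by main (line 33)
  7: emitted by scan_readings (line 23)
A correct fix: line 35: replace `total` with `slot`.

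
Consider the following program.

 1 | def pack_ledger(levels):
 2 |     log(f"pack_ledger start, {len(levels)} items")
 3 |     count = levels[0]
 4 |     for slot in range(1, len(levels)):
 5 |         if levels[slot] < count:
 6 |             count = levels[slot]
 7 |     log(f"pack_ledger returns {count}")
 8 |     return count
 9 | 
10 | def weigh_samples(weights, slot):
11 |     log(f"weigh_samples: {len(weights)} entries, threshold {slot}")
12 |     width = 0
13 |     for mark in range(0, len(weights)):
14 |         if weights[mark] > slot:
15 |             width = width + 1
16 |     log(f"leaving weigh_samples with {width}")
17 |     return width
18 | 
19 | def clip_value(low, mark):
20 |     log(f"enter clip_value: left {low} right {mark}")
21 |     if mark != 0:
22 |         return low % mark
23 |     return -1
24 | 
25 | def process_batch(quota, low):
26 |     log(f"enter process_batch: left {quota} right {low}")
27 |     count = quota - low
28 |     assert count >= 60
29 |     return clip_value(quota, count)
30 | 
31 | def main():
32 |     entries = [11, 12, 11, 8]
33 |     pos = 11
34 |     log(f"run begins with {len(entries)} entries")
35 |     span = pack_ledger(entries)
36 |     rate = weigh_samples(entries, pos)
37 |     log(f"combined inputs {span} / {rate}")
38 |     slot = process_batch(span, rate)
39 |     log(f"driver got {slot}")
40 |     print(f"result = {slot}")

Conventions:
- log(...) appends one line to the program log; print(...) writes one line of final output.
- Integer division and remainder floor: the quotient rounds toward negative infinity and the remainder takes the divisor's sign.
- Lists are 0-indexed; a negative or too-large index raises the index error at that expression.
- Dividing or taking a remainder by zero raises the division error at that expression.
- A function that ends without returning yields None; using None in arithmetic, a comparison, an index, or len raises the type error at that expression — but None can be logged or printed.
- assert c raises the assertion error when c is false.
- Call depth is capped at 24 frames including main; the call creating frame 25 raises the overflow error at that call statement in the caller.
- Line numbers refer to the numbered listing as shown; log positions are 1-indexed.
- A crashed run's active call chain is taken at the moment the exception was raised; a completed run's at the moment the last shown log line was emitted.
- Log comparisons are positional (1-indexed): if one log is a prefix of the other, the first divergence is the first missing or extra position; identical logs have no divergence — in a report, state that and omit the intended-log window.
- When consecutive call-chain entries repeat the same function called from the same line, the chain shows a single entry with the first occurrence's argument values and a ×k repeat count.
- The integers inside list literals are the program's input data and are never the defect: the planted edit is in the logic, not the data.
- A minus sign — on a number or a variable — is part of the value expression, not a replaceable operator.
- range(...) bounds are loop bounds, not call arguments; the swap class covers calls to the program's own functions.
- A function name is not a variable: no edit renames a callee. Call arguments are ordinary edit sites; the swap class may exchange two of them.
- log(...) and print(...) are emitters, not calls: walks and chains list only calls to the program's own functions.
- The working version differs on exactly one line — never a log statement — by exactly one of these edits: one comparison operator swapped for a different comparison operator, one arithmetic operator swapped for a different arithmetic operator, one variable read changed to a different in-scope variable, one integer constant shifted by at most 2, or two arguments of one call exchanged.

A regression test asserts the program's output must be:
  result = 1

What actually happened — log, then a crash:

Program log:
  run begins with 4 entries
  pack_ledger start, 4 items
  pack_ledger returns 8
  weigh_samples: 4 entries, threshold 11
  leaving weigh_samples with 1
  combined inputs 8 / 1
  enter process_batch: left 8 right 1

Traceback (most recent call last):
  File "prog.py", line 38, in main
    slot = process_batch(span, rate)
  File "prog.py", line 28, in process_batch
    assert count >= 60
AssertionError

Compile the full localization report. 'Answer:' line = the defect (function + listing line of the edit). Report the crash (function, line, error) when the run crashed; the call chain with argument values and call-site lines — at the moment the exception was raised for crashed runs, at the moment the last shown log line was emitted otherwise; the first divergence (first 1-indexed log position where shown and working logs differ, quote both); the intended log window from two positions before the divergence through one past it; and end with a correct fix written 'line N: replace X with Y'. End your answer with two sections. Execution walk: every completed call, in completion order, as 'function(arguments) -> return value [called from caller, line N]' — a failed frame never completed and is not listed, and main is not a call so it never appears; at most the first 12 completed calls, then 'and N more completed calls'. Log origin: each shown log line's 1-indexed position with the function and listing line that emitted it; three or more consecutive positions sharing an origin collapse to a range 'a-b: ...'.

Answer: the defect is in process_batch at line 28.
The tell: After 7 matching log lines the faulty run goes silent, while the working version continues with 'enter clip_value: left 8 right 7'.
Crash: process_batch, line 28, AssertionError.
Call chain: main -> process_batch(8, 1) (called at line 38).
First divergence: position 8 — the faulty run's log ends after 7 lines; the working version continues with 'enter clip_value: left 8 right 7'.
Intended log window:
  6: combined inputs 8 / 1
  7: enter process_batch: left 8 right 1
  8: enter clip_value: left 8 right 7
  9: driver got 1
Execution walk:
  pack_ledger([11, 12, 11, 8]) -> 8  [called from main, line 35]
  weigh_samples([11, 12, 11, 8], 11) -> 1  [called from main, line 36]
Log origin:
  1: emitted by main (line 34)
  2: emitted by pack_ledger (line 2)
  3: emitted by pack_ledger (line 7)
  4: emitted by weigh_samples (line 11)
  5: emitted by weigh_samples (line 16)
  6: emitted by main (line 37)
  7: emitted by process_batch (line 26)
A correct fix: line 28: replace `>=` with `<=`.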